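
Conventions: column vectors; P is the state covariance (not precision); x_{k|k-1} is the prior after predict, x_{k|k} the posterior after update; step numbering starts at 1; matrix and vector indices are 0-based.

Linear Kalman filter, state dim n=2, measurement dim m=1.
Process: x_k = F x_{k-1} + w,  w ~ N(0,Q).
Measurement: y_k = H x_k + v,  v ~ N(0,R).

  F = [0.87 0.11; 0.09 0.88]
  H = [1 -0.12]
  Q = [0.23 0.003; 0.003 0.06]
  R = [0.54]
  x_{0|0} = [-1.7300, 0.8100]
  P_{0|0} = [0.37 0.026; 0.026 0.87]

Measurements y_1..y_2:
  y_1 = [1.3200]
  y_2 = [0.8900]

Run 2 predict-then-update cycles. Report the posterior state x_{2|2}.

x_post = [0.4599, 0.6987]

step 1: x^-=[-1.4160, 0.5571]  P^-=[0.5256 0.1363; 0.1363 0.7408]  S=[1.0435]  K=[0.4880; 0.0455]  nu=[2.8029]  x^+=[-0.0483, 0.6845]  P^+=[0.2771 0.1132; 0.1132 0.7387]
step 2: x^-=[0.0333, 0.5981]  P^-=[0.4703 0.1840; 0.1840 0.6522]  S=[0.9756]  K=[0.4595; 0.1084]  nu=[0.9285]  x^+=[0.4599, 0.6987]  P^+=[0.2644 0.1354; 0.1354 0.6408]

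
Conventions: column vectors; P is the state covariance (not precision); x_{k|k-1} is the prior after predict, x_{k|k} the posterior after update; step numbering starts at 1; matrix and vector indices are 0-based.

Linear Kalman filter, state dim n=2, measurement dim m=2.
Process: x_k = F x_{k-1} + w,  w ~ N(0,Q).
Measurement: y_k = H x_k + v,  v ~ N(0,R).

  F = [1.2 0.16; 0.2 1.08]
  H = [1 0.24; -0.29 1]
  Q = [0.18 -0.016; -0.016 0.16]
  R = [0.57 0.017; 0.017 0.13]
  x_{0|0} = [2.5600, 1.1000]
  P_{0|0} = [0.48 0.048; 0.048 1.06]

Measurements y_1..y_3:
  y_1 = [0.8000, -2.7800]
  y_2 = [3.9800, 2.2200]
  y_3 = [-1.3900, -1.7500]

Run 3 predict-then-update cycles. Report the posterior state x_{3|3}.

x_post = [1.0738, -0.4962]

step 1: x^-=[3.2480, 1.7000]  P^-=[0.9168 0.3461; 0.3461 1.4363]  S=[1.7356 0.4179; 0.4179 1.4427]  K=[0.6049 -0.1196; 0.1882 0.8715]  nu=[-2.8560, -3.5381]  x^+=[1.9436, -1.9210]  P^+=[0.3216 0.0880; 0.0880 0.1420]
step 2: x^-=[2.0250, -1.6859]  P^-=[0.6806 0.2026; 0.2026 0.3765]  S=[1.3695 0.0985; 0.0985 0.4463]  K=[0.5402 -0.1075; 0.1653 0.6756]  nu=[2.3597, 4.4932]  x^+=[2.8166, 1.7398]  P^+=[0.2872 0.0785; 0.0785 0.1134]
step 3: x^-=[3.6583, 2.4423]  P^-=[0.6267 0.1768; 0.1768 0.3377]  S=[1.3010 0.0808; 0.0808 0.4178]  K=[0.5213 -0.1126; 0.1575 0.6550]  nu=[-5.6344, -3.1314]  x^+=[1.0738, -0.4962]  P^+=[0.2773 0.0746; 0.0746 0.1095]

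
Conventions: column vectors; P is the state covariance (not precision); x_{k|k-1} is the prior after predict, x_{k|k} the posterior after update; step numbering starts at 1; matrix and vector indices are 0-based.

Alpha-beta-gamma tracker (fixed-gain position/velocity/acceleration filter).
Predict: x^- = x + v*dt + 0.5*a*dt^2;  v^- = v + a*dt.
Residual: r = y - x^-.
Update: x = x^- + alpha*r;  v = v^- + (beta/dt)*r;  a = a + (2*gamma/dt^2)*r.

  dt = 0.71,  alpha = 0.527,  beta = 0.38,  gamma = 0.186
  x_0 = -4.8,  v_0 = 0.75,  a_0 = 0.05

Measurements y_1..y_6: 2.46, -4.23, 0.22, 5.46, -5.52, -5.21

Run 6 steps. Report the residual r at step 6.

resid = -0.7676

step 1: x_pred=-4.2549  r=6.7149  x^+=-0.7161  v^+=4.3794  a^+=5.0053
step 2: x_pred=3.6548  r=-7.8848  x^+=-0.5005  v^+=3.7131  a^+=-0.8133
step 3: x_pred=1.9308  r=-1.7108  x^+=1.0292  v^+=2.2200  a^+=-2.0758
step 4: x_pred=2.0822  r=3.3778  x^+=3.8623  v^+=2.5540  a^+=0.4168
step 5: x_pred=5.7807  r=-11.3007  x^+=-0.1748  v^+=-3.1983  a^+=-7.9225
step 6: x_pred=-4.4424  r=-0.7676  x^+=-4.8469  v^+=-9.2341  a^+=-8.4889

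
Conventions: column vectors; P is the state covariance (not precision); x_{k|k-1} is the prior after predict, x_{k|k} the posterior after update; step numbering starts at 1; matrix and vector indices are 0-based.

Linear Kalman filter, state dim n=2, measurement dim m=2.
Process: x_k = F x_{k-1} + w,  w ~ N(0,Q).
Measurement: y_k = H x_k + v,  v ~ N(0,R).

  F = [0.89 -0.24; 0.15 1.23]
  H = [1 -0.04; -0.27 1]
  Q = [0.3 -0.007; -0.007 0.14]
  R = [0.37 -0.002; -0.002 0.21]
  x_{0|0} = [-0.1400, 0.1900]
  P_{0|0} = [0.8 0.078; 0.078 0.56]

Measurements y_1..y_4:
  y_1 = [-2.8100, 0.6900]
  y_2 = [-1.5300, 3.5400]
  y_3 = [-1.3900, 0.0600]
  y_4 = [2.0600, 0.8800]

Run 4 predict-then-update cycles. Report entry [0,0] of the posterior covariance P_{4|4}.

P_post[0,0] = 0.2018

step 1: x^-=[-0.1702, 0.2127]  P^-=[0.9326 0.0171; 0.0171 1.0340]  S=[1.3029 -0.2779; -0.2779 1.3028]  K=[0.7091 -0.0289; 0.1570 0.8237]  nu=[-2.6313, 0.4313]  x^+=[-2.0485, 0.1548]  P^+=[0.2650 0.0641; 0.0641 0.1899]
step 2: x^-=[-1.8603, -0.1169]  P^-=[0.4935 0.0401; 0.0401 0.4570]  S=[0.8610 -0.1130; -0.1130 0.6813]  K=[0.5657 -0.0429; 0.1138 0.6737]  nu=[0.3257, 3.1546]  x^+=[-1.8114, 2.0454]  P^+=[0.2113 0.0469; 0.0469 0.1539]
step 3: x^-=[-2.1031, 2.2442]  P^-=[0.4562 0.0254; 0.0254 0.3949]  S=[0.8248 -0.1153; -0.1153 0.6244]  K=[0.5440 -0.0561; 0.1011 0.6401]  nu=[0.8028, -2.7520]  x^+=[-1.5119, 0.5638]  P^+=[0.2031 0.0420; 0.0420 0.1455]
step 4: x^-=[-1.4809, 0.4667]  P^-=[0.4513 0.0216; 0.0216 0.3803]  S=[0.8202 -0.1173; -0.1173 0.6115]  K=[0.5406 -0.0603; 0.0980 0.6311]  nu=[3.5596, 0.0135]  x^+=[0.4425, 0.8239]  P^+=[0.2018 0.0407; 0.0407 0.1433]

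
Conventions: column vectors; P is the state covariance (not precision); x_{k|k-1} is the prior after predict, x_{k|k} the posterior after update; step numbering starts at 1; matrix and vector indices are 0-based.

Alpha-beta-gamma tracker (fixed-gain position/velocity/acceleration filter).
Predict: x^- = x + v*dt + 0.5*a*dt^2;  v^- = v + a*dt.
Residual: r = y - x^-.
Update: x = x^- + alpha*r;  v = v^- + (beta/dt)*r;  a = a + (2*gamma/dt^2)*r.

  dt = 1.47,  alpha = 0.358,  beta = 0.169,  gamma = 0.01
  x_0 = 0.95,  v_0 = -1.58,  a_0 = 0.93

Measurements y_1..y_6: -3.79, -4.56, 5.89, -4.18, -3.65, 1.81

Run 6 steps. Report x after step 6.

step 1: x_pred=-0.3678  r=-3.4222  x^+=-1.5929  v^+=-0.6063  a^+=0.8983
step 2: x_pred=-1.5137  r=-3.0463  x^+=-2.6042  v^+=0.3640  a^+=0.8701
step 3: x_pred=-1.1291  r=7.0191  x^+=1.3838  v^+=2.4500  a^+=0.9351
step 4: x_pred=5.9956  r=-10.1756  x^+=2.3527  v^+=2.6548  a^+=0.8409
step 5: x_pred=7.1638  r=-10.8138  x^+=3.2925  v^+=2.6477  a^+=0.7408
step 6: x_pred=7.9850  r=-6.1750  x^+=5.7743  v^+=3.0268  a^+=0.6837

x_post = 5.7743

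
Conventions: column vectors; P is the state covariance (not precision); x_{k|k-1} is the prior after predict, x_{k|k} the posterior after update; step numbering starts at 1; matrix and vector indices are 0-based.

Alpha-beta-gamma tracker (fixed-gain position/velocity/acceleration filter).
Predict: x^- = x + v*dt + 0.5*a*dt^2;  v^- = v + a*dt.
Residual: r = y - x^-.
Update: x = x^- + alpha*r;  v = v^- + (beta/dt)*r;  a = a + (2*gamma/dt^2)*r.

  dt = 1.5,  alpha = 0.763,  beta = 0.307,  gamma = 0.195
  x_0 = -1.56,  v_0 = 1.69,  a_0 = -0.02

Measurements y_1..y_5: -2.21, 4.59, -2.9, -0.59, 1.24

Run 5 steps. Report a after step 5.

a_post = 0.0561

step 1: x_pred=0.9525  r=-3.1625  x^+=-1.4605  v^+=1.0127  a^+=-0.5682
step 2: x_pred=-0.5806  r=5.1706  x^+=3.3646  v^+=1.2187  a^+=0.3281
step 3: x_pred=5.5617  r=-8.4617  x^+=-0.8946  v^+=-0.0210  a^+=-1.1386
step 4: x_pred=-2.2070  r=1.6170  x^+=-0.9732  v^+=-1.3980  a^+=-0.8584
step 5: x_pred=-4.0359  r=5.2759  x^+=-0.0104  v^+=-1.6057  a^+=0.0561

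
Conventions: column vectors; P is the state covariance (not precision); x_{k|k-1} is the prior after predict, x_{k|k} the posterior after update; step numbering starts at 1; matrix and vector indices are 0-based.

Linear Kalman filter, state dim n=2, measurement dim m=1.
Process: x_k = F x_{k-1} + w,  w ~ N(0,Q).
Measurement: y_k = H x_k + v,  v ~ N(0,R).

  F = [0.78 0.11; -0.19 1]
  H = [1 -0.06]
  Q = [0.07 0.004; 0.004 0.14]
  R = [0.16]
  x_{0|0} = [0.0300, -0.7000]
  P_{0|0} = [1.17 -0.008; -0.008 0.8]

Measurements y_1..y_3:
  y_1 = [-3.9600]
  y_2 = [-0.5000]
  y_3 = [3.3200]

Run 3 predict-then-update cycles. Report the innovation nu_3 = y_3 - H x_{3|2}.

innov = [4.4761]

step 1: x^-=[-0.0536, -0.7057]  P^-=[0.7901 -0.0875; -0.0875 0.9853]  S=[0.9642]  K=[0.8249; -0.1520]  nu=[-3.9487]  x^+=[-3.3111, -0.1054]  P^+=[0.1340 0.0335; 0.0335 0.9630]
step 2: x^-=[-2.5942, 0.5237]  P^-=[0.1689 0.1155; 0.1155 1.0951]  S=[0.3190]  K=[0.5078; 0.1560]  nu=[2.1256]  x^+=[-1.5148, 0.8553]  P^+=[0.0867 0.0902; 0.0902 1.0874]
step 3: x^-=[-1.0875, 1.1431]  P^-=[0.1514 0.1792; 0.1792 1.1962]  S=[0.2942]  K=[0.4780; 0.3653]  nu=[4.4761]  x^+=[1.0520, 2.7783]  P^+=[0.0842 0.1279; 0.1279 1.1569]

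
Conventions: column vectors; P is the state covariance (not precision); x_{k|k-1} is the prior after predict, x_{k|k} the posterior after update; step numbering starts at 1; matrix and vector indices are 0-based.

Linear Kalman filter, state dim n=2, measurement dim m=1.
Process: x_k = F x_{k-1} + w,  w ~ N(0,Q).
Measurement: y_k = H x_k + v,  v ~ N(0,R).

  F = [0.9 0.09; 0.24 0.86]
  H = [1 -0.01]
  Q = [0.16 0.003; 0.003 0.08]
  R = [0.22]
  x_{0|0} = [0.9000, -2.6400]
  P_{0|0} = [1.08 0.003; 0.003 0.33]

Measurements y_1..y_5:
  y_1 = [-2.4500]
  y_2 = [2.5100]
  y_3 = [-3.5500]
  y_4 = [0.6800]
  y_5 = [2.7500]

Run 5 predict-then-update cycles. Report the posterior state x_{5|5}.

step 1: x^-=[0.5724, -2.0544]  P^-=[1.0380 0.2642; 0.2642 0.3875]  S=[1.2527]  K=[0.8265; 0.2078]  nu=[-3.0429]  x^+=[-1.9425, -2.6868]  P^+=[0.1823 0.0491; 0.0491 0.3334]
step 2: x^-=[-1.9900, -2.7768]  P^-=[0.3183 0.1072; 0.1072 0.3573]  S=[0.5362]  K=[0.5916; 0.1933]  nu=[4.4723]  x^+=[0.6560, -1.9124]  P^+=[0.1306 0.0459; 0.0459 0.3373]
step 3: x^-=[0.4183, -1.4872]  P^-=[0.2760 0.0938; 0.0938 0.3559]  S=[0.4941]  K=[0.5566; 0.1827]  nu=[-3.9831]  x^+=[-1.7988, -2.2150]  P^+=[0.1229 0.0436; 0.0436 0.3395]
step 4: x^-=[-1.8182, -2.3366]  P^-=[0.2693 0.0905; 0.0905 0.3561]  S=[0.4876]  K=[0.5506; 0.1783]  nu=[2.4749]  x^+=[-0.4556, -1.8953]  P^+=[0.1216 0.0426; 0.0426 0.3406]
step 5: x^-=[-0.5807, -1.7393]  P^-=[0.2681 0.0895; 0.0895 0.3565]  S=[0.4864]  K=[0.5494; 0.1768]  nu=[3.3133]  x^+=[1.2398, -1.1536]  P^+=[0.1213 0.0423; 0.0423 0.3413]

x_post = [1.2398, -1.1536]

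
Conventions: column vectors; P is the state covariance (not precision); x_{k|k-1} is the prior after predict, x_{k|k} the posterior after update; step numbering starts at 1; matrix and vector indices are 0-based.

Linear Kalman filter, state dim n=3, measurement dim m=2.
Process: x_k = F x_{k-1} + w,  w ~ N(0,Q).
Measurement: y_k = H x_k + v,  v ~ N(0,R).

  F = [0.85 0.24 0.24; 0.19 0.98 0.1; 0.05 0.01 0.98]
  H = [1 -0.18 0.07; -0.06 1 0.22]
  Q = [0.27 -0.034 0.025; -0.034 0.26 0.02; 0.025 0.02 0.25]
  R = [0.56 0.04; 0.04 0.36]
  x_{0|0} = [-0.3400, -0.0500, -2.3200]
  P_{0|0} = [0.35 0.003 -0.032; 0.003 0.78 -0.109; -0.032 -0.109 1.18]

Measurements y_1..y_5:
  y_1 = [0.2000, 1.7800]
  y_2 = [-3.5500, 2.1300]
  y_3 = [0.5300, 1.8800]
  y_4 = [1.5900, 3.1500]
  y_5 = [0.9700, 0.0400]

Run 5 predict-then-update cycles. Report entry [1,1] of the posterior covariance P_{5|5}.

step 1: x^-=[-0.8578, -0.3456, -2.2911]  P^-=[0.6114 0.2045 0.2664; 0.2045 1.0121 0.0359; 0.2664 0.0359 1.3790]  S=[1.1737 0.1077; 0.1077 1.4252]  K=[0.4943 0.1215; -0.0440 0.7104; 0.2849 0.2053]  nu=[1.1560, 2.5782]  x^+=[0.0269, 1.4350, -1.4325]  P^+=[0.2906 0.0698 0.0509; 0.0698 0.2973 -0.1781; 0.0509 -0.1781 1.2110]
step 2: x^-=[0.0235, 1.2681, -1.3882]  P^-=[0.5956 0.1337 0.3251; 0.1337 0.5612 -0.0136; 0.3251 -0.0136 1.4154]  S=[1.1784 0.1299; 0.1299 0.9612]  K=[0.4922 0.1098; -0.0367 0.5773; 0.3350 0.2443]  nu=[-3.2480, 1.1687]  x^+=[-1.4469, 2.0621, -2.1910]  P^+=[0.2845 0.0577 0.0845; 0.0577 0.2447 -0.1586; 0.0845 -0.1586 1.2045]
step 3: x^-=[-1.2608, 1.5268, -2.1989]  P^-=[0.5988 0.1190 0.3559; 0.1190 0.5110 0.0098; 0.3559 0.0098 1.4128]  S=[1.1890 0.1313; 0.1313 0.9221]  K=[0.4950 0.1046; -0.0378 0.5541; 0.3507 0.2746]  nu=[2.2195, 0.7613]  x^+=[-0.0825, 1.8646, -1.2114]  P^+=[0.2838 0.0524 0.1004; 0.0524 0.2317 -0.1389; 0.1004 -0.1389 1.1717]
step 4: x^-=[0.0866, 1.6905, -1.1727]  P^-=[0.6022 0.1176 0.3661; 0.1176 0.5005 0.0281; 0.3661 0.0281 1.3832]  S=[1.1934 0.1338; 0.1338 0.9183]  K=[0.4967 0.1040; -0.0369 0.5495; 0.3515 0.2869]  nu=[1.8898, 1.7227]  x^+=[1.2045, 2.5674, -0.0142]  P^+=[0.2840 0.0510 0.1064; 0.0510 0.2270 -0.1256; 0.1064 -0.1256 1.1332]
step 5: x^-=[1.6366, 2.7435, 0.0720]  P^-=[0.6033 0.1186 0.3652; 0.1186 0.4980 0.0382; 0.3652 0.0382 1.3471]  S=[1.1935 0.1347; 0.1347 0.9183]  K=[0.4972 0.1043; -0.0355 0.5489; 0.3466 0.2896]  nu=[-0.1778, -2.6211]  x^+=[1.2749, 1.3110, -0.7486]  P^+=[0.2842 0.0508 0.1076; 0.0508 0.2251 -0.1174; 0.1076 -0.1174 1.0997]

P_post[1,1] = 0.2251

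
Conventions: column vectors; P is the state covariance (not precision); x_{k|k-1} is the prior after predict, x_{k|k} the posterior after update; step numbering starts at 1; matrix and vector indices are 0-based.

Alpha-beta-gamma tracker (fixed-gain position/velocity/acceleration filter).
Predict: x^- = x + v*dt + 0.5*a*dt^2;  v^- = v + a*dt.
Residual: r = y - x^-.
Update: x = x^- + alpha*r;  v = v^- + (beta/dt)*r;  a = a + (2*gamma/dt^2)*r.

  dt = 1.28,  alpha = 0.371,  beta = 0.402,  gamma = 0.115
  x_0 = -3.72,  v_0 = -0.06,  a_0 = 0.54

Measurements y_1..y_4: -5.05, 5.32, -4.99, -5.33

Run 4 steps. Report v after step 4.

step 1: x_pred=-3.3544  r=-1.6956  x^+=-3.9835  v^+=0.0987  a^+=0.3020
step 2: x_pred=-3.6098  r=8.9298  x^+=-0.2968  v^+=3.2897  a^+=1.5555
step 3: x_pred=5.1883  r=-10.1783  x^+=1.4122  v^+=2.0842  a^+=0.1267
step 4: x_pred=4.1837  r=-9.5137  x^+=0.6541  v^+=-0.7415  a^+=-1.2088

v_post = -0.7415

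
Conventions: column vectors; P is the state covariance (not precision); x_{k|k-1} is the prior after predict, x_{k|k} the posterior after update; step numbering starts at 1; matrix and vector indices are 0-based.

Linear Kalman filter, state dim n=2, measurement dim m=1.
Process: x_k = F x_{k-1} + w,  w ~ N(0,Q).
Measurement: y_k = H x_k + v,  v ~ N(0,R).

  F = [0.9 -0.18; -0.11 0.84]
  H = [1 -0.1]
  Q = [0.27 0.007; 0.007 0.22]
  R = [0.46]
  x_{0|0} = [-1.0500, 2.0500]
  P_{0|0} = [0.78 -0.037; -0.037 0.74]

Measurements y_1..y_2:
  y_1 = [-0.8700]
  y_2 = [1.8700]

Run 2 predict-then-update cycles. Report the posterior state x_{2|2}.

step 1: x^-=[-1.3140, 1.8375]  P^-=[0.9378 -0.2108; -0.2108 0.7584]  S=[1.4475]  K=[0.6624; -0.1980]  nu=[0.6277]  x^+=[-0.8982, 1.7132]  P^+=[0.3026 -0.0209; -0.0209 0.7017]
step 2: x^-=[-1.1167, 1.5379]  P^-=[0.5446 -0.1453; -0.1453 0.7226]  S=[1.0409]  K=[0.5372; -0.2090]  nu=[3.1405]  x^+=[0.5703, 0.8815]  P^+=[0.2443 -0.0284; -0.0284 0.6771]

x_post = [0.5703, 0.8815]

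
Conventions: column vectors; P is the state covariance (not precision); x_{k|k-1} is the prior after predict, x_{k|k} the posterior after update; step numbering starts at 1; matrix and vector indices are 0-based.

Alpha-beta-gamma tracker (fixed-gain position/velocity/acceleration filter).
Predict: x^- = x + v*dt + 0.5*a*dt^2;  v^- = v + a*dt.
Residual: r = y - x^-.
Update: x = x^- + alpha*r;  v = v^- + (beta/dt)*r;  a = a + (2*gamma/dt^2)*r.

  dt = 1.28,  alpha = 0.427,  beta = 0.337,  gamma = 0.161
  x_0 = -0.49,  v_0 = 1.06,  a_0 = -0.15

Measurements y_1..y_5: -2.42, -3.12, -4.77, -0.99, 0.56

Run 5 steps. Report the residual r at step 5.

resid = 8.7187

step 1: x_pred=0.7439  r=-3.1639  x^+=-0.6071  v^+=0.0350  a^+=-0.7718
step 2: x_pred=-1.1945  r=-1.9255  x^+=-2.0167  v^+=-1.4599  a^+=-1.1502
step 3: x_pred=-4.8276  r=0.0576  x^+=-4.8030  v^+=-2.9170  a^+=-1.1389
step 4: x_pred=-9.4697  r=8.4797  x^+=-5.8489  v^+=-2.1422  a^+=0.5276
step 5: x_pred=-8.1587  r=8.7187  x^+=-4.4358  v^+=0.8286  a^+=2.2412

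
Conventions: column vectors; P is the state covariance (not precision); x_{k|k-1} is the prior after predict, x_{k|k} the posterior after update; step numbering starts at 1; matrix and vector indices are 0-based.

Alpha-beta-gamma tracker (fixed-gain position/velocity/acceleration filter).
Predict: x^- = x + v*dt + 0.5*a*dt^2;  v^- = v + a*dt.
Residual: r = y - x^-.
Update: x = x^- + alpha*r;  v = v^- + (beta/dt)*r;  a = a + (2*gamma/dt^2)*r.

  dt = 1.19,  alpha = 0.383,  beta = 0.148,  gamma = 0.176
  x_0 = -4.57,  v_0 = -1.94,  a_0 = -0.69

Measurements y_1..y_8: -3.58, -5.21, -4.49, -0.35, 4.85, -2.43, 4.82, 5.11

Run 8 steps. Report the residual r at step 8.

resid = -14.3251

step 1: x_pred=-7.3672  r=3.7872  x^+=-5.9167  v^+=-2.2901  a^+=0.2514
step 2: x_pred=-8.4639  r=3.2539  x^+=-7.2177  v^+=-1.5863  a^+=1.0602
step 3: x_pred=-8.3546  r=3.8646  x^+=-6.8745  v^+=0.1560  a^+=2.0208
step 4: x_pred=-5.2580  r=4.9080  x^+=-3.3782  v^+=3.1712  a^+=3.2408
step 5: x_pred=2.6902  r=2.1598  x^+=3.5174  v^+=7.2964  a^+=3.7777
step 6: x_pred=14.8749  r=-17.3049  x^+=8.2471  v^+=9.6396  a^+=-0.5238
step 7: x_pred=19.3474  r=-14.5274  x^+=13.7834  v^+=7.2096  a^+=-4.1349
step 8: x_pred=19.4351  r=-14.3251  x^+=13.9486  v^+=0.5075  a^+=-7.6956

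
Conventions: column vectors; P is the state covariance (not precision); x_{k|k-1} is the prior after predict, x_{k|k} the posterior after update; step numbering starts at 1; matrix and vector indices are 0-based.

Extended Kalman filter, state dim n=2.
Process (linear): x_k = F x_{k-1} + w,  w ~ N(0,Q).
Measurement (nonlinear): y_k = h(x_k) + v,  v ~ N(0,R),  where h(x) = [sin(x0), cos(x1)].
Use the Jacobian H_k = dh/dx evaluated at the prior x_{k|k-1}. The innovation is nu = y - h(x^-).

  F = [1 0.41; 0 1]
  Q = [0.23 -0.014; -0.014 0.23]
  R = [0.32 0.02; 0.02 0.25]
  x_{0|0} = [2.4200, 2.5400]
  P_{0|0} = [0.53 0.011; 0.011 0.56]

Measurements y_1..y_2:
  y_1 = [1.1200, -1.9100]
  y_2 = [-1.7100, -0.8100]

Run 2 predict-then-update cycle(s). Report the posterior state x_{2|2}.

x_post = [4.5708, 3.6644]

step 1: x^-=[3.4614, 2.5400]  P^-=[0.8632 0.2266; 0.2266 0.7900]  H_jac=[-0.9493 0.0000; 0.0000 -0.5660]  S=[1.0978 0.1417; 0.1417 0.5030]  K=[-0.7404 -0.0463; -0.0843 -0.8651]  nu=[1.4344, -1.0856]  x^+=[2.4497, 3.3582]  P^+=[0.2506 0.0466; 0.0466 0.3851]
step 2: x^-=[3.8266, 3.3582]  P^-=[0.5835 0.1905; 0.1905 0.6151]  H_jac=[-0.7744 0.0000; 0.0000 0.2150]  S=[0.6700 -0.0117; -0.0117 0.2784]  K=[-0.6724 0.1188; -0.2121 0.4660]  nu=[-1.0773, 0.1666]  x^+=[4.5708, 3.6644]  P^+=[0.2748 0.0756; 0.0756 0.5222]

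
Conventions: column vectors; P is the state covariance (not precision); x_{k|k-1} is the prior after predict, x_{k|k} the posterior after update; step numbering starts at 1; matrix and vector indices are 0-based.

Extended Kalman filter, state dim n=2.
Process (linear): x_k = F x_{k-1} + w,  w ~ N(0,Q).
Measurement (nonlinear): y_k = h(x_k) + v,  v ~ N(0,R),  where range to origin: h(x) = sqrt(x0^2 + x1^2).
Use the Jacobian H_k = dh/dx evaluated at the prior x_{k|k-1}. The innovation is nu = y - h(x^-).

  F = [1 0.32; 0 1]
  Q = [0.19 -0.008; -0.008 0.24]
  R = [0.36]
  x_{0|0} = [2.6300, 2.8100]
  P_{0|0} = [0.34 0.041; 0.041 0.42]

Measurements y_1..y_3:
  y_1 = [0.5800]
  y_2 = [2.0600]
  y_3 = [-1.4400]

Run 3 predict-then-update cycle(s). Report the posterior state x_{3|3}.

x_post = [0.3885, -0.5467]

step 1: x^-=[3.5292, 2.8100]  P^-=[0.5992 0.1674; 0.1674 0.6600]  H_jac=[0.7823 0.6229]  S=[1.1460]  K=[0.5001; 0.4730]  nu=[-3.9312]  x^+=[1.5633, 0.9504]  P^+=[0.3127 -0.1037; -0.1037 0.4036]
step 2: x^-=[1.8674, 0.9504]  P^-=[0.4776 0.0175; 0.0175 0.6436]  H_jac=[0.8912 0.4536]  S=[0.8859]  K=[0.4894; 0.3471]  nu=[-0.0354]  x^+=[1.8501, 0.9382]  P^+=[0.2654 -0.1330; -0.1330 0.5369]
step 3: x^-=[2.1503, 0.9382]  P^-=[0.4253 0.0308; 0.0308 0.7769]  H_jac=[0.9166 0.3999]  S=[0.8640]  K=[0.4653; 0.3922]  nu=[-3.7861]  x^+=[0.3885, -0.5467]  P^+=[0.2381 -0.1269; -0.1269 0.6440]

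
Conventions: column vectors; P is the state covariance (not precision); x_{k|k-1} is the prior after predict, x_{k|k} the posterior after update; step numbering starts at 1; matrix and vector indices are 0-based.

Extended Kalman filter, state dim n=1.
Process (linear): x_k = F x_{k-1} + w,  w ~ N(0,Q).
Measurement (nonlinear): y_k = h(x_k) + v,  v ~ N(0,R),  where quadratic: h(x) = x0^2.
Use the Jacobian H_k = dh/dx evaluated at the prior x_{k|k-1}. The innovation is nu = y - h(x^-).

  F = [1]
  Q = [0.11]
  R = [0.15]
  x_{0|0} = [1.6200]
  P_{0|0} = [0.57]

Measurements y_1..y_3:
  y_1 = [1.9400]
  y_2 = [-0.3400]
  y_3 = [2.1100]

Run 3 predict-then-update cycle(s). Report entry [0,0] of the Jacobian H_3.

H_jac[0,0] = 1.3900

step 1: x^-=[1.6200]  P^-=[0.6800]  H_jac=[3.2400]  S=[7.2884]  K=[0.3023]  nu=[-0.6844]  x^+=[1.4131]  P^+=[0.0140]
step 2: x^-=[1.4131]  P^-=[0.1240]  H_jac=[2.8262]  S=[1.1404]  K=[0.3073]  nu=[-2.3369]  x^+=[0.6950]  P^+=[0.0163]
step 3: x^-=[0.6950]  P^-=[0.1263]  H_jac=[1.3900]  S=[0.3941]  K=[0.4456]  nu=[1.6270]  x^+=[1.4199]  P^+=[0.0481]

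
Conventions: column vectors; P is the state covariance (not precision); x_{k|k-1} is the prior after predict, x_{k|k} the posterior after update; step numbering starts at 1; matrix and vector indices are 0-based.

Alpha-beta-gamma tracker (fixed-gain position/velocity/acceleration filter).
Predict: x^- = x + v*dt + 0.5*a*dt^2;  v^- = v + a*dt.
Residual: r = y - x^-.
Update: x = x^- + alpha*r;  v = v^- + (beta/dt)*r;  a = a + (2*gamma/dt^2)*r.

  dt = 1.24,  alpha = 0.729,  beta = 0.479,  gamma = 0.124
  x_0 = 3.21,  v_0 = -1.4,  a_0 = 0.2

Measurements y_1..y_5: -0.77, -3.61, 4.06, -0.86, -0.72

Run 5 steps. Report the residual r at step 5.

step 1: x_pred=1.6278  r=-2.3978  x^+=-0.1202  v^+=-2.0782  a^+=-0.1867
step 2: x_pred=-2.8408  r=-0.7692  x^+=-3.4015  v^+=-2.6069  a^+=-0.3108
step 3: x_pred=-6.8731  r=10.9331  x^+=1.0971  v^+=1.2310  a^+=1.4526
step 4: x_pred=3.7404  r=-4.6004  x^+=0.3867  v^+=1.2552  a^+=0.7106
step 5: x_pred=2.4894  r=-3.2094  x^+=0.1498  v^+=0.8965  a^+=0.1930

resid = -3.2094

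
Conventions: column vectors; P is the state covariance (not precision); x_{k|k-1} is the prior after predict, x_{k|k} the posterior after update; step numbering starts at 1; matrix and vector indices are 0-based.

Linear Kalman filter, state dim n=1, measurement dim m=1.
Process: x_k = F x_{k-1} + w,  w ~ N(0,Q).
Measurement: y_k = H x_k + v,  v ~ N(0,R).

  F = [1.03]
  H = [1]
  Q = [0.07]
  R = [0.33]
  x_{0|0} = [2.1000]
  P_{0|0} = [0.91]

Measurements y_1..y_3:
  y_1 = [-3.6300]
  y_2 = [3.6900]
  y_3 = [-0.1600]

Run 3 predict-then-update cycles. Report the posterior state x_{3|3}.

x_post = [0.3568]

step 1: x^-=[2.1630]  P^-=[1.0354]  S=[1.3654]  K=[0.7583]  nu=[-5.7930]  x^+=[-2.2299]  P^+=[0.2502]
step 2: x^-=[-2.2968]  P^-=[0.3355]  S=[0.6655]  K=[0.5041]  nu=[5.9868]  x^+=[0.7213]  P^+=[0.1664]
step 3: x^-=[0.7429]  P^-=[0.2465]  S=[0.5765]  K=[0.4276]  nu=[-0.9029]  x^+=[0.3568]  P^+=[0.1411]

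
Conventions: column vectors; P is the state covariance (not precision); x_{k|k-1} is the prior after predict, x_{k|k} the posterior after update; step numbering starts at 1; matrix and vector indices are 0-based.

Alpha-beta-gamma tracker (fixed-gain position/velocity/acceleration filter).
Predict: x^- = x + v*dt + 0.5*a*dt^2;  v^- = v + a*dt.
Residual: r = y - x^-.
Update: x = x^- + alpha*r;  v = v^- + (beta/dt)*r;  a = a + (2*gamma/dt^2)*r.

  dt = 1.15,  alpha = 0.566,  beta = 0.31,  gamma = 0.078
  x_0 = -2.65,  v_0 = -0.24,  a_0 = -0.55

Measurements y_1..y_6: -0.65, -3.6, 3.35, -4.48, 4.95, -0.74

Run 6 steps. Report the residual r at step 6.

resid = -4.6648

step 1: x_pred=-3.2897  r=2.6397  x^+=-1.7956  v^+=-0.1609  a^+=-0.2386
step 2: x_pred=-2.1385  r=-1.4615  x^+=-2.9657  v^+=-0.8293  a^+=-0.4110
step 3: x_pred=-4.1912  r=7.5412  x^+=0.0771  v^+=0.7308  a^+=0.4785
step 4: x_pred=1.2340  r=-5.7140  x^+=-2.0001  v^+=-0.2591  a^+=-0.1955
step 5: x_pred=-2.4274  r=7.3774  x^+=1.7482  v^+=1.5047  a^+=0.6747
step 6: x_pred=3.9248  r=-4.6648  x^+=1.2845  v^+=1.0232  a^+=0.1245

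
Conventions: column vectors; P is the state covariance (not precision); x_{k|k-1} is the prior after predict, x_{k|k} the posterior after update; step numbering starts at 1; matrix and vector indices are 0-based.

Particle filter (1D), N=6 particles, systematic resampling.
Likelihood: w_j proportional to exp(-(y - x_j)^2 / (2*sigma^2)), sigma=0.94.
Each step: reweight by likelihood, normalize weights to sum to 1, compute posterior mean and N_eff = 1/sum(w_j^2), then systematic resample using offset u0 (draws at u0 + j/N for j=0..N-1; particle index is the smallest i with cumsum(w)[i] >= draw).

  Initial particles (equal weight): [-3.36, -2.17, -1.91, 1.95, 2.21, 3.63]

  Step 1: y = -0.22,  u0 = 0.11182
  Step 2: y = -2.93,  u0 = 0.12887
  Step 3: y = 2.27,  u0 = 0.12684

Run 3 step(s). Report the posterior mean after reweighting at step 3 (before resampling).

post_mean = -1.9671

step 1: w=[0.0089, 0.2743, 0.4686, 0.1642, 0.0835, 0.0005]  mean=-1.0134  Neff=3.0412  idx=[1, 1, 2, 2, 3, 4]
step 2: w=[0.2825, 0.2825, 0.2175, 0.2175, 0.0000, 0.0000]  mean=-2.0569  Neff=3.9333  idx=[0, 1, 1, 2, 3, 3]
step 3: w=[0.0732, 0.0732, 0.0732, 0.2601, 0.2601, 0.2601]  mean=-1.9671  Neff=4.5642  idx=[1, 3, 3, 4, 5, 5]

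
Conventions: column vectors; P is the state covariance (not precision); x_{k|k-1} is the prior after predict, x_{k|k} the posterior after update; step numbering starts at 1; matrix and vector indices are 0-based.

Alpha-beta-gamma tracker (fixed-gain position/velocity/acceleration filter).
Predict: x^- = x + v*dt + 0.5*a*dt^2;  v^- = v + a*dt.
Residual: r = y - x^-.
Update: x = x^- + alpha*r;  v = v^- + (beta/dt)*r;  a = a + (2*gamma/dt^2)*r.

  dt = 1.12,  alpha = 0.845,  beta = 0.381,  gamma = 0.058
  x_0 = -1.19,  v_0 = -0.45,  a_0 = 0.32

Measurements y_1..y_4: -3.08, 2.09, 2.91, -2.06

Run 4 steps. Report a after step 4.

step 1: x_pred=-1.4933  r=-1.5867  x^+=-2.8341  v^+=-0.6314  a^+=0.1733
step 2: x_pred=-3.4325  r=5.5225  x^+=1.2340  v^+=1.4413  a^+=0.6840
step 3: x_pred=3.2773  r=-0.3673  x^+=2.9669  v^+=2.0824  a^+=0.6500
step 4: x_pred=5.7069  r=-7.7669  x^+=-0.8561  v^+=0.1683  a^+=-0.0682

a_post = -0.0682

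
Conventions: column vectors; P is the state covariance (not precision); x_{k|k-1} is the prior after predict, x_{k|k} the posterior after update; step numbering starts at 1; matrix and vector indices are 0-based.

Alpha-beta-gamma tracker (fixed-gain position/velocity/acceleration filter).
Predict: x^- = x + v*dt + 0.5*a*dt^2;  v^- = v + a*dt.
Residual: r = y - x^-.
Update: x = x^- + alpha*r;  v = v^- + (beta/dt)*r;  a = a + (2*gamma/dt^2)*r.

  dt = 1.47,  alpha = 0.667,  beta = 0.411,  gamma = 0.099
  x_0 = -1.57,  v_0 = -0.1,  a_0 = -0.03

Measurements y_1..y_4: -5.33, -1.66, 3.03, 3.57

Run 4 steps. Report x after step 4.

x_post = 3.6543

step 1: x_pred=-1.7494  r=-3.5806  x^+=-4.1377  v^+=-1.1452  a^+=-0.3581
step 2: x_pred=-6.2080  r=4.5480  x^+=-3.1745  v^+=-0.4000  a^+=0.0586
step 3: x_pred=-3.6991  r=6.7291  x^+=0.7892  v^+=1.5676  a^+=0.6752
step 4: x_pred=3.8231  r=-0.2531  x^+=3.6543  v^+=2.4894  a^+=0.6520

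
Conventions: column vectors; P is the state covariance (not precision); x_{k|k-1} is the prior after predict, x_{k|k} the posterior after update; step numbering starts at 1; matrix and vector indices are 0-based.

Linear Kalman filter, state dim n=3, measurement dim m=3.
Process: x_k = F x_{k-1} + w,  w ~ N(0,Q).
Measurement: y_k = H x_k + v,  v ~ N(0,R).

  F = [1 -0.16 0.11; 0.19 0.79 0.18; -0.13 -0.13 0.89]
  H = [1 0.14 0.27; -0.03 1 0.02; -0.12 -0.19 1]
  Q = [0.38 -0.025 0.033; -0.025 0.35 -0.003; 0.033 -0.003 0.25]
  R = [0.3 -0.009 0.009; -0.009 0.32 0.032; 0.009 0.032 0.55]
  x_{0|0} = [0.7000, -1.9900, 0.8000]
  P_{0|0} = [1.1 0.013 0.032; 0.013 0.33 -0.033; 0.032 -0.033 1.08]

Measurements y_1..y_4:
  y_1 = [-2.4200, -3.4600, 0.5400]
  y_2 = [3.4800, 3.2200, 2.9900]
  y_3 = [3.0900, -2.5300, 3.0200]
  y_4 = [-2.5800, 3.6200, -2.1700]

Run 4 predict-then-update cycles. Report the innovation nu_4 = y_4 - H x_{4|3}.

step 1: x^-=[1.1064, -1.2951, 0.8797]  P^-=[1.5056 0.1781 0.0344; 0.1781 0.6274 0.0895; 0.0344 0.0895 1.1303]  S=[1.9754 0.2419 0.1212; 0.2419 0.9420 0.0086; 0.1212 0.0086 1.6905]  K=[0.7970 -0.0614 -0.1634; 0.0703 0.6445 -0.0385; 0.1289 0.0790 0.6465]  nu=[-3.5826, -2.1493, -0.4530]  x^+=[-1.5430, -2.9147, -0.0447]  P^+=[0.2571 -0.0232 -0.0582; -0.0232 0.2030 0.0359; -0.0582 0.0359 0.3591]
step 2: x^-=[-1.0815, -2.6038, 0.5397]  P^-=[0.6400 -0.0219 -0.0151; -0.0219 0.4969 0.0462; -0.0151 0.0462 0.5466]  S=[0.9788 0.0349 0.0606; 0.0349 0.8208 -0.0002; 0.0606 -0.0002 1.1088]  K=[0.6565 -0.0784 -0.1150; 0.0425 0.6054 -0.0433; 0.1099 0.0656 0.4807]  nu=[4.7804, 5.7805, 1.8258]  x^+=[1.3936, 1.0199, 2.3215]  P^+=[0.2112 -0.0275 -0.0397; -0.0275 0.1906 0.0288; -0.0397 0.0288 0.2682]
step 3: x^-=[1.4858, 1.4884, 1.7523]  P^-=[0.5984 -0.0309 -0.0006; -0.0309 0.4825 0.0325; -0.0006 0.0325 0.4708]  S=[0.9357 0.0212 0.0602; 0.0212 0.8063 -0.0122; 0.0602 -0.0122 1.0332]  K=[0.6432 -0.0791 -0.1028; 0.0381 0.5985 -0.0489; 0.1103 0.0558 0.4440]  nu=[0.9227, -4.0089, 1.7287]  x^+=[2.2185, -0.9604, 2.3980]  P^+=[0.2057 -0.0275 -0.0338; -0.0275 0.1883 0.0251; -0.0338 0.0251 0.2477]
step 4: x^-=[2.6360, 0.0945, 1.9707]  P^-=[0.5940 -0.0311 0.0039; -0.0311 0.4795 0.0279; 0.0039 0.0279 0.4539]  S=[0.9320 0.0195 0.0602; 0.0195 0.8032 -0.0167; 0.0602 -0.0167 1.0168]  K=[0.6419 -0.0784 -0.0998; 0.0376 0.5969 -0.0509; 0.1107 0.0522 0.4350]  nu=[-5.7613, 3.5652, -3.8064]  x^+=[-0.9620, 2.1998, -0.1367]  P^+=[0.2049 -0.0273 -0.0322; -0.0273 0.1877 0.0238; -0.0322 0.0238 0.2426]

innov = [-5.7613, 3.5652, -3.8064]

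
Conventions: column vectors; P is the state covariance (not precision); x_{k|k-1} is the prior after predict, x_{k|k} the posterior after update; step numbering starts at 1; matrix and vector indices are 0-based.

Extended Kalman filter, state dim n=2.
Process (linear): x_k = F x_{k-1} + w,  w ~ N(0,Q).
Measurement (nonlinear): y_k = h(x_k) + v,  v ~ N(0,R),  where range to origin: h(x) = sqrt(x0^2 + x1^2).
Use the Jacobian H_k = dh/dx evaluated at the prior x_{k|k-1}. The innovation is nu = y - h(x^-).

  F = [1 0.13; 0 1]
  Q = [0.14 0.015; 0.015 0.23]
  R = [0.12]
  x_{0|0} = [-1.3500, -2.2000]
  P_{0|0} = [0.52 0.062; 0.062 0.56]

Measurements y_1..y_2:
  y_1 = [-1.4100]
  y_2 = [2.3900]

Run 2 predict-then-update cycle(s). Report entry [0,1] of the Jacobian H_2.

step 1: x^-=[-1.6360, -2.2000]  P^-=[0.6856 0.1498; 0.1498 0.7900]  H_jac=[-0.5967 -0.8024]  S=[1.0163]  K=[-0.5208; -0.7117]  nu=[-4.1516]  x^+=[0.5263, 0.7549]  P^+=[0.4099 -0.2269; -0.2269 0.2752]
step 2: x^-=[0.6244, 0.7549]  P^-=[0.4955 -0.1762; -0.1762 0.5052]  H_jac=[0.6374 0.7705]  S=[0.4482]  K=[0.4019; 0.6179]  nu=[1.4103]  x^+=[1.1912, 1.6263]  P^+=[0.4232 -0.2875; -0.2875 0.3340]

H_jac[0,1] = 0.7705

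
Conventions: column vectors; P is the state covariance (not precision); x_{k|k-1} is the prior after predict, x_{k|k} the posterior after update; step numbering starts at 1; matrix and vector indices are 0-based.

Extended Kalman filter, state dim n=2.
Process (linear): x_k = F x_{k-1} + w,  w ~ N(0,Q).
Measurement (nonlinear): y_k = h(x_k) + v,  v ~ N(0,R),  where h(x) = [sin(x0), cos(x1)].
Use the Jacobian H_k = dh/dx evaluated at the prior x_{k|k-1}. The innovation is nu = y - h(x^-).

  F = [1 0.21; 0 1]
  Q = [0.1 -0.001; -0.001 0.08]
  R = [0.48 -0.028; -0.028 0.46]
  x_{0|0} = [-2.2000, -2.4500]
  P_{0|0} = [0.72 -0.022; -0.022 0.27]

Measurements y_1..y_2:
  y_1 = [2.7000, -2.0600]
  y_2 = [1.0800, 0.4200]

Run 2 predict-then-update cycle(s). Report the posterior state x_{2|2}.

x_post = [-5.1519, -2.7542]

step 1: x^-=[-2.7145, -2.4500]  P^-=[0.8227 0.0337; 0.0337 0.3500]  H_jac=[-0.9102 0.0000; 0.0000 0.6378]  S=[1.1615 -0.0476; -0.0476 0.6024]  K=[-0.6453 -0.0153; -0.0113 0.3697]  nu=[3.1142, -1.2898]  x^+=[-4.7043, -2.9619]  P^+=[0.3398 0.0173; 0.0173 0.2671]
step 2: x^-=[-5.3263, -2.9619]  P^-=[0.4589 0.0724; 0.0724 0.3471]  H_jac=[0.5761 0.0000; 0.0000 0.1787]  S=[0.6323 -0.0205; -0.0205 0.4711]  K=[0.4196 0.0458; 0.0704 0.1348]  nu=[0.2626, 1.4039]  x^+=[-5.1519, -2.7542]  P^+=[0.3474 0.0521; 0.0521 0.3358]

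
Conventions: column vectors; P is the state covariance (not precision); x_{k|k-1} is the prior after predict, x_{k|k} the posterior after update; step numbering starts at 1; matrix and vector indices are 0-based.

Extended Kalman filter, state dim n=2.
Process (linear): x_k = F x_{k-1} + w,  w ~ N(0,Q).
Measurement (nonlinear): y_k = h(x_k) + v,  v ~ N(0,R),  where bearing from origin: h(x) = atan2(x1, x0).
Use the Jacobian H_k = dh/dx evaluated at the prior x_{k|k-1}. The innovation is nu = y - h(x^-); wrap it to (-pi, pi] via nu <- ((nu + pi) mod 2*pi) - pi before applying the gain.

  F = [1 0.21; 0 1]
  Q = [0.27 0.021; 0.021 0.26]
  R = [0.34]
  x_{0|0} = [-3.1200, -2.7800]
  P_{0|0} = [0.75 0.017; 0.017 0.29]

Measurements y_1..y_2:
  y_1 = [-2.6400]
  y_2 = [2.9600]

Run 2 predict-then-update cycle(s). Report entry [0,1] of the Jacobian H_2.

step 1: x^-=[-3.7038, -2.7800]  P^-=[1.0399 0.0989; 0.0989 0.5500]  H_jac=[0.1296 -0.1727]  S=[0.3694]  K=[0.3186; -0.2224]  nu=[-0.1423]  x^+=[-3.7491, -2.7484]  P^+=[1.0024 0.1251; 0.1251 0.5317]
step 2: x^-=[-4.3263, -2.7484]  P^-=[1.3484 0.2577; 0.2577 0.7917]  H_jac=[0.1046 -0.1647]  S=[0.3673]  K=[0.2685; -0.2815]  nu=[-0.7475]  x^+=[-4.5270, -2.5379]  P^+=[1.3219 0.2855; 0.2855 0.7626]

H_jac[0,1] = -0.1647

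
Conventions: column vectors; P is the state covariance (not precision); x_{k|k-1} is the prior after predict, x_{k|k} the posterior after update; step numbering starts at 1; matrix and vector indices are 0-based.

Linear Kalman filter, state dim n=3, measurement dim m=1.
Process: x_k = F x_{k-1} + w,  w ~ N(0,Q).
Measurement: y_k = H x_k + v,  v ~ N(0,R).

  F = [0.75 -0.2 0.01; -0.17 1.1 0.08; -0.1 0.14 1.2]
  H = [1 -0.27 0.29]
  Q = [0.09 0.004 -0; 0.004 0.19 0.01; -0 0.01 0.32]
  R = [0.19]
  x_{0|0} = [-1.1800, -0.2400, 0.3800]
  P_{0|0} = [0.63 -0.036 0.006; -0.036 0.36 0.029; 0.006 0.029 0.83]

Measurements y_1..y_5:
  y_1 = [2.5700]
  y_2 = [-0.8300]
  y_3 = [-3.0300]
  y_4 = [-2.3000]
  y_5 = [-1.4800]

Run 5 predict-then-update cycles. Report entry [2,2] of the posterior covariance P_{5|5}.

P_post[2,2] = 11.4970

step 1: x^-=[-0.8332, -0.0330, 0.5404]  P^-=[0.4696 -0.1856 -0.0534; -0.1856 0.6675 0.1980; -0.0534 0.1980 1.5379]  S=[0.8759]  K=[0.5757; -0.3521; 0.3872]  nu=[3.2376]  x^+=[1.0307, -1.1730, 1.7940]  P^+=[0.1793 -0.0080 -0.2486; -0.0080 0.5589 0.3174; -0.2486 0.3174 1.4066]
step 2: x^-=[1.0256, -1.3220, 1.8855]  P^-=[0.2108 -0.1637 -0.3125; -0.1637 0.9461 0.7104; -0.3125 0.7104 2.5247]  S=[0.4780]  K=[0.3439; -0.4459; 0.4767]  nu=[-2.7593]  x^+=[0.0768, -0.0917, 0.5700]  P^+=[0.1543 -0.0904 -0.3908; -0.0904 0.8511 0.8120; -0.3908 0.8120 2.4161]
step 3: x^-=[0.0816, -0.0683, 0.6635]  P^-=[0.2291 -0.3055 -0.5628; -0.3055 1.4271 1.5516; -0.5628 1.5516 4.1866]  S=[0.4707]  K=[0.3151; -0.5116; 0.4936]  nu=[-3.3225]  x^+=[-0.9653, 1.6316, -0.9765]  P^+=[0.1823 -0.2296 -0.6360; -0.2296 1.3039 1.6705; -0.6360 1.6705 4.0719]
step 4: x^-=[-1.0600, 1.8807, -0.8468]  P^-=[0.2978 -0.5455 -1.0004; -0.5455 2.1962 2.9941; -1.0004 2.9941 6.9313]  S=[0.4763]  K=[0.3253; -0.5673; 0.4226]  nu=[-0.4866]  x^+=[-1.2184, 2.1567, -1.0525]  P^+=[0.2474 -0.4576 -1.0659; -0.4576 2.0429 3.1083; -1.0659 3.1083 6.8462]
step 5: x^-=[-1.3556, 2.4953, -0.8392]  P^-=[0.4204 -0.9423 -1.7507; -0.9423 3.4601 5.4110; -1.7507 5.4110 11.5341]  S=[0.4787]  K=[0.3491; -0.6419; 0.2783]  nu=[0.7927]  x^+=[-1.0789, 1.9865, -0.6185]  P^+=[0.3621 -0.8350 -1.7972; -0.8350 3.2628 5.4965; -1.7972 5.4965 11.4970]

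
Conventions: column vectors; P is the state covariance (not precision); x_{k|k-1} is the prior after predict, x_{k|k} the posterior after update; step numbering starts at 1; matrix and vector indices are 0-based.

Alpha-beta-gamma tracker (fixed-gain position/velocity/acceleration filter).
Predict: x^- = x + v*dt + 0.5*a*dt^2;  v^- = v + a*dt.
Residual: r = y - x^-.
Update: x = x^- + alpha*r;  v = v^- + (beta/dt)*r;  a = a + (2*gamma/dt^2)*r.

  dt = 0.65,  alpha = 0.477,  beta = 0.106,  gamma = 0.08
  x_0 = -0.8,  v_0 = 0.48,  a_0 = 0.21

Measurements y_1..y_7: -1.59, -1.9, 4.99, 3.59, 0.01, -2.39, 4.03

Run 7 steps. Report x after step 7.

step 1: x_pred=-0.4436  r=-1.1464  x^+=-0.9905  v^+=0.4296  a^+=-0.2241
step 2: x_pred=-0.7586  r=-1.1414  x^+=-1.3030  v^+=0.0977  a^+=-0.6564
step 3: x_pred=-1.3782  r=6.3682  x^+=1.6594  v^+=0.7096  a^+=1.7552
step 4: x_pred=2.4915  r=1.0985  x^+=3.0155  v^+=2.0296  a^+=2.1712
step 5: x_pred=4.7934  r=-4.7834  x^+=2.5117  v^+=2.6609  a^+=0.3598
step 6: x_pred=4.3173  r=-6.7073  x^+=1.1179  v^+=1.8009  a^+=-2.1803
step 7: x_pred=1.8280  r=2.2020  x^+=2.8783  v^+=0.7429  a^+=-1.3464

x_post = 2.8783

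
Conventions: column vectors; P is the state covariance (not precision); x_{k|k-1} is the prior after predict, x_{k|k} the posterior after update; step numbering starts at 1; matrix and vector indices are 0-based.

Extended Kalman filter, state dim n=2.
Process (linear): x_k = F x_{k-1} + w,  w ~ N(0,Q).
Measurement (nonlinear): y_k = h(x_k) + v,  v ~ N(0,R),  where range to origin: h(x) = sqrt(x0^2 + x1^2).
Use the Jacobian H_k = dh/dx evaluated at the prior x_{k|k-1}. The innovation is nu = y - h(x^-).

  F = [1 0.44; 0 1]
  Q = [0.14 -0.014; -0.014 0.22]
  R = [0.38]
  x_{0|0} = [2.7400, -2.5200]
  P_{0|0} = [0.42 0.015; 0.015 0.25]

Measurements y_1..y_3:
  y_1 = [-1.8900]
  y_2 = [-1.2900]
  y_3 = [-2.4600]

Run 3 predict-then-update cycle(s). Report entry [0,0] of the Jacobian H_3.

H_jac[0,0] = 0.8780

step 1: x^-=[1.6312, -2.5200]  P^-=[0.6216 0.1110; 0.1110 0.4700]  H_jac=[0.5434 -0.8395]  S=[0.7935]  K=[0.3082; -0.4212]  nu=[-4.8919]  x^+=[0.1233, -0.4594]  P^+=[0.5462 0.2140; 0.2140 0.3292]
step 2: x^-=[-0.0789, -0.4594]  P^-=[0.9383 0.3449; 0.3449 0.5492]  H_jac=[-0.1692 -0.9856]  S=[1.0553]  K=[-0.4725; -0.5682]  nu=[-1.7562]  x^+=[0.7509, 0.5384]  P^+=[0.7027 0.0616; 0.0616 0.2085]
step 3: x^-=[0.9878, 0.5384]  P^-=[0.9372 0.1393; 0.1393 0.4285]  H_jac=[0.8780 0.4786]  S=[1.3178]  K=[0.6751; 0.2484]  nu=[-3.5850]  x^+=[-1.4323, -0.3522]  P^+=[0.3367 -0.0817; -0.0817 0.3472]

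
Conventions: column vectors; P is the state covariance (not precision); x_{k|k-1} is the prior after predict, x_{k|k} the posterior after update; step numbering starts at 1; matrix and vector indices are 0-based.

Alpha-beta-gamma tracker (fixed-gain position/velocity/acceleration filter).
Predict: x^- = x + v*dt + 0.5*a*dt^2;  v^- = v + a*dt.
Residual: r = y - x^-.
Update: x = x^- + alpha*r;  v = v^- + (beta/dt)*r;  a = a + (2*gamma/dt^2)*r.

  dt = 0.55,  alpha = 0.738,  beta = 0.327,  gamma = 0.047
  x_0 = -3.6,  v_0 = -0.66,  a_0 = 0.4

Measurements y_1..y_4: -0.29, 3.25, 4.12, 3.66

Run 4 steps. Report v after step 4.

v_post = 4.0955

step 1: x_pred=-3.9025  r=3.6125  x^+=-1.2365  v^+=1.7078  a^+=1.5226
step 2: x_pred=-0.0669  r=3.3169  x^+=2.3810  v^+=4.5173  a^+=2.5533
step 3: x_pred=5.2516  r=-1.1316  x^+=4.4165  v^+=5.2487  a^+=2.2016
step 4: x_pred=7.6363  r=-3.9763  x^+=4.7018  v^+=4.0955  a^+=0.9660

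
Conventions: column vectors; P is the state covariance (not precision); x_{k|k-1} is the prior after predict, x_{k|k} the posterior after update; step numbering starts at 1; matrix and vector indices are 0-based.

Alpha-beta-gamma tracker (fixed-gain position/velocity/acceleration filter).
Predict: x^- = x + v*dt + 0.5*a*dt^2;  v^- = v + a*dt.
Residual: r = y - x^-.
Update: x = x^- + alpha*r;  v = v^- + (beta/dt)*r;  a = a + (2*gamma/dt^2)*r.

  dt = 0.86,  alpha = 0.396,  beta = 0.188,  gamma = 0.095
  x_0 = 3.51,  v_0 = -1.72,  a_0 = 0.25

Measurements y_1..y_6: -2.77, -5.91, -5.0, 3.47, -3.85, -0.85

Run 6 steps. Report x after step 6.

step 1: x_pred=2.1233  r=-4.8933  x^+=0.1855  v^+=-2.5747  a^+=-1.0071
step 2: x_pred=-2.4011  r=-3.5089  x^+=-3.7906  v^+=-4.2078  a^+=-1.9085
step 3: x_pred=-8.1151  r=3.1151  x^+=-6.8815  v^+=-5.1681  a^+=-1.1082
step 4: x_pred=-11.7359  r=15.2059  x^+=-5.7144  v^+=-2.7971  a^+=2.7981
step 5: x_pred=-7.0851  r=3.2351  x^+=-5.8040  v^+=0.3165  a^+=3.6292
step 6: x_pred=-4.1897  r=3.3397  x^+=-2.8672  v^+=4.1677  a^+=4.4872

x_post = -2.8672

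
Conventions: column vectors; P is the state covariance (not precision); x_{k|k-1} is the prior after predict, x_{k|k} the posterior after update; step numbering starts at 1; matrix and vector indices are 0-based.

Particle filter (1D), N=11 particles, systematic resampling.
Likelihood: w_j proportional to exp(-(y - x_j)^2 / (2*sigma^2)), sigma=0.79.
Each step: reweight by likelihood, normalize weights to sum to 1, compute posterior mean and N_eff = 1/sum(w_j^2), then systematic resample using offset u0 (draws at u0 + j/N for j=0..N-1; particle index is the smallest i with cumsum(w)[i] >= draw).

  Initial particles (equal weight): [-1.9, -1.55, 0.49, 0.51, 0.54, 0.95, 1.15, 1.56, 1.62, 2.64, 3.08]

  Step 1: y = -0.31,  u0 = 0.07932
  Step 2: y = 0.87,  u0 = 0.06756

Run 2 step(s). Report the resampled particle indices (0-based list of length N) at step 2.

step 1: w=[0.0481, 0.1065, 0.2185, 0.2129, 0.2045, 0.1023, 0.0661, 0.0222, 0.0185, 0.0003, 0.0000]  mean=0.3083  Neff=6.0886  idx=[1, 2, 2, 2, 3, 3, 4, 4, 5, 6, 8]
step 2: w=[0.0010, 0.1002, 0.1002, 0.1002, 0.1014, 0.1014, 0.1031, 0.1031, 0.1119, 0.1057, 0.0717]  mean=0.7045  Neff=9.9212  idx=[1, 2, 3, 4, 5, 6, 7, 7, 8, 9, 10]

resampled_idx = [1, 2, 3, 4, 5, 6, 7, 7, 8, 9, 10]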